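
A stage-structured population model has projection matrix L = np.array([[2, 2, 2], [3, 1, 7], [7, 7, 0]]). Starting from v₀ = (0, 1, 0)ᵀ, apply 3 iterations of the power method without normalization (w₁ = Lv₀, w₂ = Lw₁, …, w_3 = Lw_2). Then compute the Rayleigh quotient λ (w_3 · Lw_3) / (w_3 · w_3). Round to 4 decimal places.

λ ≈ 8.4325

w1 = Lv₀ = (2, 1, 7)
w2 = Lw1 = (20, 56, 21)
w3 = Lw2 = (194, 263, 532)
Lw3 = (1978, 4569, 3199)
w3·Lw3 = 194·1978 + 263·4569 + 532·3199 = 3287247; w3·w3 = 194·194 + 263·263 + 532·532 = 389829
λ ≈ 3287247/389829 = 8.4325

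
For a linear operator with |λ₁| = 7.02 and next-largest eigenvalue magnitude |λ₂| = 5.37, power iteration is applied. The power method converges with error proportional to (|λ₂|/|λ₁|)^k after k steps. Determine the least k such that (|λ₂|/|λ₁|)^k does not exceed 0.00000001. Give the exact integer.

|λ₂/λ₁| = 5.37/7.02 = 0.76496
Need k ≥ ln(0.00000001) / ln(0.76496) = -18.4207 / -0.2679 ≈ 68.750
Smallest integer k satisfying the bound: 69

69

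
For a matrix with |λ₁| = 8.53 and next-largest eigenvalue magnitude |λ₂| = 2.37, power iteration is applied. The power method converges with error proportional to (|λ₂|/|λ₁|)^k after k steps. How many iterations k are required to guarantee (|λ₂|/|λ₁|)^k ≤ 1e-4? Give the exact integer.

|λ₂/λ₁| = 2.37/8.53 = 0.27784
Need k ≥ ln(1e-4) / ln(0.27784) = -9.2103 / -1.2807 ≈ 7.192
Smallest integer k satisfying the bound: 8

8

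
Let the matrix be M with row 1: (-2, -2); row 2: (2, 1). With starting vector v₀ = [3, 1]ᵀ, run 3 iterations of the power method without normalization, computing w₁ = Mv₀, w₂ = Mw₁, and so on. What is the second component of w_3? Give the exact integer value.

-5

w1 = Mv₀ = (-8, 7)
w2 = Mw1 = (2, -9)
w3 = Mw2 = (14, -5)
The requested component of w3 is -5.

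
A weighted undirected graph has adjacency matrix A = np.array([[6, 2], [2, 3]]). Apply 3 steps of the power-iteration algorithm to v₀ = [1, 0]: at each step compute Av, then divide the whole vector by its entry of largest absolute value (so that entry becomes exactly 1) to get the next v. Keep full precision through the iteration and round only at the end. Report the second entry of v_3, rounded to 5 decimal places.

0.48551

Av0 = (6.000000, 2.000000); divide by 6.000000 → v1 = (1.000000, 0.333333)
Av1 = (6.666667, 3.000000); divide by 6.666667 → v2 = (1.000000, 0.450000)
Av2 = (6.900000, 3.350000); divide by 6.900000 → v3 = (1.000000, 0.485507)
Requested entry of v3: 134/276 = 0.48551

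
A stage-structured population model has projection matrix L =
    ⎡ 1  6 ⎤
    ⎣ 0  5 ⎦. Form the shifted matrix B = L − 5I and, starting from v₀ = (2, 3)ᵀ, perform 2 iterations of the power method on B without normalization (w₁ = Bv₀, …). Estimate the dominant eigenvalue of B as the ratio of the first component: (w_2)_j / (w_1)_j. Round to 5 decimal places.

μ ≈ -4.00000

B = L − 5I has rows (-4, 6); (0, 0)
w1 = Bv₀ = ((-4)·2 + 6·3; 0·2 + 0·3) = (10, 0)
w2 = Bw1 = ((-4)·10 + 6·0; 0·10 + 0·0) = (-40, 0)
Ratio: -40/10 = -4.00000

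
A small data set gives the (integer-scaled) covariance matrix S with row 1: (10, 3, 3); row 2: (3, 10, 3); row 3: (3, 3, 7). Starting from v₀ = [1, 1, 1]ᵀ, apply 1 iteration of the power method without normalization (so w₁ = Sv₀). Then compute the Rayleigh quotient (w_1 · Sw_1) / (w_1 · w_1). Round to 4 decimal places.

w1 = Sv₀ = (16, 16, 13)
Sw1 = (247, 247, 187)
w1·Sw1 = 16·247 + 16·247 + 13·187 = 10335; w1·w1 = 16·16 + 16·16 + 13·13 = 681
λ ≈ 10335/681 = 15.1762

λ ≈ 15.1762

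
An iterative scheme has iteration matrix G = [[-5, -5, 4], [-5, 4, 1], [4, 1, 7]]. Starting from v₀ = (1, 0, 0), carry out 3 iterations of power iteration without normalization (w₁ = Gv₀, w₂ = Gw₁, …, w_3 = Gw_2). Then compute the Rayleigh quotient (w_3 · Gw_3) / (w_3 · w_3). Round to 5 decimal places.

w1 = Gv₀ = ((-5)·1 + (-5)·0 + 4·0; (-5)·1 + 4·0 + 1·0; 4·1 + 1·0 + 7·0) = (-5, -5, 4)
w2 = Gw1 = ((-5)·(-5) + (-5)·(-5) + 4·4; (-5)·(-5) + 4·(-5) + 1·4; 4·(-5) + 1·(-5) + 7·4) = (66, 9, 3)
w3 = Gw2 = (-363, -291, 294)
Gw3 = (4446, 945, 315)
w3·Gw3 = (-363)·4446 + (-291)·945 + 294·315 = -1796283; w3·w3 = (-363)·(-363) + (-291)·(-291) + 294·294 = 302886
λ ≈ -1796283/302886 = -5.93056

-5.93056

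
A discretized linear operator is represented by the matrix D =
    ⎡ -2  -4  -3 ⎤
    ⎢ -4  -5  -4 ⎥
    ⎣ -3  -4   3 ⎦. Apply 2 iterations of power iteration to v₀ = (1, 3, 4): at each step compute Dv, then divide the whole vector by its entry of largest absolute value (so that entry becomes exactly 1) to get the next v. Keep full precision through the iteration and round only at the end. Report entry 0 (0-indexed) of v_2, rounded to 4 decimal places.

0.6907

Dv0 = (-26.00000, -35.00000, -3.00000); divide by -35.00000 → v1 = (0.74286, 1.00000, 0.08571)
Dv1 = (-5.74286, -8.31429, -5.97143); divide by -8.31429 → v2 = (0.69072, 1.00000, 0.71821)
Requested entry of v2: 201/291 = 0.6907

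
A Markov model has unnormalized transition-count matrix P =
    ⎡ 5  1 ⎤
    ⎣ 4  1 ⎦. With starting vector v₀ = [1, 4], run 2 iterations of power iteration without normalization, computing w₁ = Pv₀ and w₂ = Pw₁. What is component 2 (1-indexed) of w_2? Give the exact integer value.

w1 = Pv₀ = (5·1 + 1·4; 4·1 + 1·4) = (9, 8)
w2 = Pw1 = (5·9 + 1·8; 4·9 + 1·8) = (53, 44)
The requested component of w2 is 44.

44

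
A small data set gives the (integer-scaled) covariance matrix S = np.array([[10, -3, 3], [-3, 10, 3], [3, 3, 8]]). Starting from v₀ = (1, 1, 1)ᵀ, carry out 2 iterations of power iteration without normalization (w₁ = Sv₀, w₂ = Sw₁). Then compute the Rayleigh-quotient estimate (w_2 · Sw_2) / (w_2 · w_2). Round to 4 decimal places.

11.7694

w1 = Sv₀ = (10·1 + (-3)·1 + 3·1; (-3)·1 + 10·1 + 3·1; 3·1 + 3·1 + 8·1) = (10, 10, 14)
w2 = Sw1 = (10·10 + (-3)·10 + 3·14; (-3)·10 + 10·10 + 3·14; 3·10 + 3·10 + 8·14) = (112, 112, 172)
Sw2 = (1300, 1300, 2048)
w2·Sw2 = 112·1300 + 112·1300 + 172·2048 = 643456; w2·w2 = 112·112 + 112·112 + 172·172 = 54672
λ ≈ 643456/54672 = 11.7694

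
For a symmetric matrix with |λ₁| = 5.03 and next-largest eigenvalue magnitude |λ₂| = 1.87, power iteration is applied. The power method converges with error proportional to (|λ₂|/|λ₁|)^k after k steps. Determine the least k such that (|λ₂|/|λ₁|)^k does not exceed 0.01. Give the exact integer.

5

|λ₂/λ₁| = 1.87/5.03 = 0.37177
Need k ≥ ln(0.01) / ln(0.37177) = -4.6052 / -0.9895 ≈ 4.654
Smallest integer k satisfying the bound: 5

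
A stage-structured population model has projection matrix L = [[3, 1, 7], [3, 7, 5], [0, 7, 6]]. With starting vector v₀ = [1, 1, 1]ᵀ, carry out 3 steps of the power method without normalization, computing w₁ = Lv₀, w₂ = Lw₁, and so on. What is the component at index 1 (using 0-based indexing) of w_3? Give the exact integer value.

w1 = Lv₀ = (3·1 + 1·1 + 7·1; 3·1 + 7·1 + 5·1; 0·1 + 7·1 + 6·1) = (11, 15, 13)
w2 = Lw1 = (3·11 + 1·15 + 7·13; 3·11 + 7·15 + 5·13; 0·11 + 7·15 + 6·13) = (139, 203, 183)
w3 = Lw2 = (1901, 2753, 2519)
The requested component of w3 is 2753.

2753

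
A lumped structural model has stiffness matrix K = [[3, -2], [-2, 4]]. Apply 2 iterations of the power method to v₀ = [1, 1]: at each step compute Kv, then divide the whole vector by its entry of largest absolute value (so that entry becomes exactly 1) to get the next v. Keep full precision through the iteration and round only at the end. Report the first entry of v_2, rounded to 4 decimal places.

-0.1667

Kv0 = (1.00000, 2.00000); divide by 2.00000 → v1 = (0.50000, 1.00000)
Kv1 = (-0.50000, 3.00000); divide by 3.00000 → v2 = (-0.16667, 1.00000)
Requested entry of v2: -1/6 = -0.1667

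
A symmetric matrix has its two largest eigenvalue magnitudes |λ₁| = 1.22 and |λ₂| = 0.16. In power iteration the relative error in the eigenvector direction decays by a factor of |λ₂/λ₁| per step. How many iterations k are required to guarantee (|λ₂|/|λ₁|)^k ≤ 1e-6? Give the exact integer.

|λ₂/λ₁| = 0.16/1.22 = 0.13115
Need k ≥ ln(1e-6) / ln(0.13115) = -13.8155 / -2.0314 ≈ 6.801
Smallest integer k satisfying the bound: 7

7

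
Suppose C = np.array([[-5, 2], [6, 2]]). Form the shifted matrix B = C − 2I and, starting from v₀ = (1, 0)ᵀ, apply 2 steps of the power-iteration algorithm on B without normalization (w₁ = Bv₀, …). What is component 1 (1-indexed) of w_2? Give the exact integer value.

61

B = C − 2I has rows (-7, 2); (6, 0)
w1 = Bv₀ = (-7, 6)
w2 = Bw1 = (61, -42)
Requested component of w2: 61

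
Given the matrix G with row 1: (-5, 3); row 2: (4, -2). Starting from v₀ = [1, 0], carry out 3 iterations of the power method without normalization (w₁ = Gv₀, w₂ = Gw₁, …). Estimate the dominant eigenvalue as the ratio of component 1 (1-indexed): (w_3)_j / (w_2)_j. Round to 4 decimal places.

w1 = Gv₀ = ((-5)·1 + 3·0; 4·1 + (-2)·0) = (-5, 4)
w2 = Gw1 = ((-5)·(-5) + 3·4; 4·(-5) + (-2)·4) = (37, -28)
w3 = Gw2 = (-269, 204)
Ratio at component: -269 / 37 = -7.2703

λ ≈ -7.2703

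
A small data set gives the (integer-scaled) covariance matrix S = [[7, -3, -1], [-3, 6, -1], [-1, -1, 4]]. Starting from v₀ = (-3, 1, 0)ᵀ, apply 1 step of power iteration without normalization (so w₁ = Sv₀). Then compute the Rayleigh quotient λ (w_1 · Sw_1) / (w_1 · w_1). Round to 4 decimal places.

9.4335

w1 = Sv₀ = (7·(-3) + (-3)·1 + (-1)·0; (-3)·(-3) + 6·1 + (-1)·0; (-1)·(-3) + (-1)·1 + 4·0) = (-24, 15, 2)
Sw1 = (-215, 160, 17)
w1·Sw1 = (-24)·(-215) + 15·160 + 2·17 = 7594; w1·w1 = (-24)·(-24) + 15·15 + 2·2 = 805
λ ≈ 7594/805 = 9.4335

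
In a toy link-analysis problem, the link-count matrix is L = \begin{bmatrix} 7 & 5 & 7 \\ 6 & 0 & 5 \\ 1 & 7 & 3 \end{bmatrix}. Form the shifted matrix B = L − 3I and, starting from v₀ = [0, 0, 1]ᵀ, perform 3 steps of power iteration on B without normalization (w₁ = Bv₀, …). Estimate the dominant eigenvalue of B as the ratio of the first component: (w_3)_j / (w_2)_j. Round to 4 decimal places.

B = L − 3I has rows (4, 5, 7); (6, -3, 5); (1, 7, 0)
w1 = Bv₀ = (4·0 + 5·0 + 7·1; 6·0 + (-3)·0 + 5·1; 1·0 + 7·0 + 0·1) = (7, 5, 0)
w2 = Bw1 = (4·7 + 5·5 + 7·0; 6·7 + (-3)·5 + 5·0; 1·7 + 7·5 + 0·0) = (53, 27, 42)
w3 = Bw2 = (641, 447, 242)
Ratio: 641/53 = 12.0943

μ ≈ 12.0943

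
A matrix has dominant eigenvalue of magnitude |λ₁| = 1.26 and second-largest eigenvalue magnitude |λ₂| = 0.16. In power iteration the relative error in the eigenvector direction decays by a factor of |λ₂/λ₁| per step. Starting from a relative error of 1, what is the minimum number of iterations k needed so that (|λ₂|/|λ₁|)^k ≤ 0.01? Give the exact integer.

3

|λ₂/λ₁| = 0.16/1.26 = 0.12698
Need k ≥ ln(0.01) / ln(0.12698) = -4.6052 / -2.0637 ≈ 2.232
Smallest integer k satisfying the bound: 3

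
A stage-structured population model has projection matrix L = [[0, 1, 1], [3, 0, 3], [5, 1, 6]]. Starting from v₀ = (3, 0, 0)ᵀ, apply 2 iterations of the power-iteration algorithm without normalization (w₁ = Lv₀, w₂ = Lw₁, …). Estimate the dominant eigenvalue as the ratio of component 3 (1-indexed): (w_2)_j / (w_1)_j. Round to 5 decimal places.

6.60000

w1 = Lv₀ = (0, 9, 15)
w2 = Lw1 = (24, 45, 99)
Ratio at component: 99 / 15 = 6.60000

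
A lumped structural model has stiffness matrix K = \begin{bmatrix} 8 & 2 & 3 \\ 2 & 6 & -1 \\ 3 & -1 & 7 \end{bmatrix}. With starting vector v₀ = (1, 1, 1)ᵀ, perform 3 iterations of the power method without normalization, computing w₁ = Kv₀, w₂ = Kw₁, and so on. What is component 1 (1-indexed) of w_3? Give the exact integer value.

w1 = Kv₀ = (13, 7, 9)
w2 = Kw1 = (145, 59, 95)
w3 = Kw2 = (1563, 549, 1041)
The requested component of w3 is 1563.

1563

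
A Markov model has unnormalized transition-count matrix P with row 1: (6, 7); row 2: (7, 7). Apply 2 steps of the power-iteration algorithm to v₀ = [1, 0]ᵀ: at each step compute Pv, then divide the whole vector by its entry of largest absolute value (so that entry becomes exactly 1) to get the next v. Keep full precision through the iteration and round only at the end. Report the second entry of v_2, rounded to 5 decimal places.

Pv0 = (6.000000, 7.000000); divide by 7.000000 → v1 = (0.857143, 1.000000)
Pv1 = (12.142857, 13.000000); divide by 13.000000 → v2 = (0.934066, 1.000000)
Requested entry of v2: 91/91 = 1.00000

1.00000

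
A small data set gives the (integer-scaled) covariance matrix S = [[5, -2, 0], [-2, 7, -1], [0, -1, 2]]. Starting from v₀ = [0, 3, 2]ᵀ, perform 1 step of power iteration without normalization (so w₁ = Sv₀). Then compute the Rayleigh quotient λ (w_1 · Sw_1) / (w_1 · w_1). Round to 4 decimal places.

λ ≈ 7.8568

w1 = Sv₀ = (5·0 + (-2)·3 + 0·2; (-2)·0 + 7·3 + (-1)·2; 0·0 + (-1)·3 + 2·2) = (-6, 19, 1)
Sw1 = (-68, 144, -17)
w1·Sw1 = (-6)·(-68) + 19·144 + 1·(-17) = 3127; w1·w1 = (-6)·(-6) + 19·19 + 1·1 = 398
λ ≈ 3127/398 = 7.8568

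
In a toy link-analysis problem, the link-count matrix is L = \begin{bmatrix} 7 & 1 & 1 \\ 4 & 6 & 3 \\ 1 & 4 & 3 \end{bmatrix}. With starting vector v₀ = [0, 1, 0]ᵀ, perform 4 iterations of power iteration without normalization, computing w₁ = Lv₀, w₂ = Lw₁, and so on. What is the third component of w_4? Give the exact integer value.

w1 = Lv₀ = (1, 6, 4)
w2 = Lw1 = (17, 52, 37)
w3 = Lw2 = (208, 491, 336)
w4 = Lw3 = (2283, 4786, 3180)
The requested component of w4 is 3180.

3180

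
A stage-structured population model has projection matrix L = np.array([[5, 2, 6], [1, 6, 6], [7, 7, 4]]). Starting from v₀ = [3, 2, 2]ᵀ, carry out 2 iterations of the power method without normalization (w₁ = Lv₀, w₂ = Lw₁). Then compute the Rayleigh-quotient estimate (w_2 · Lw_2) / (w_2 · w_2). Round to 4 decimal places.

14.7926

w1 = Lv₀ = (5·3 + 2·2 + 6·2; 1·3 + 6·2 + 6·2; 7·3 + 7·2 + 4·2) = (31, 27, 43)
w2 = Lw1 = (5·31 + 2·27 + 6·43; 1·31 + 6·27 + 6·43; 7·31 + 7·27 + 4·43) = (467, 451, 578)
Lw2 = (6705, 6641, 8738)
w2·Lw2 = 467·6705 + 451·6641 + 578·8738 = 11176890; w2·w2 = 467·467 + 451·451 + 578·578 = 755574
λ ≈ 11176890/755574 = 14.7926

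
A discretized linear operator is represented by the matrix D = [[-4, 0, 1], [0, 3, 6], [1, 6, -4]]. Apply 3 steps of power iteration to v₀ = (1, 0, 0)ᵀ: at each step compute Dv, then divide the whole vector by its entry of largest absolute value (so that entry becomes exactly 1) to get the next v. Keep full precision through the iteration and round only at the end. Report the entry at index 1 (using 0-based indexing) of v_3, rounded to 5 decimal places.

-0.35294

Dv0 = (-4.000000, 0.000000, 1.000000); divide by -4.000000 → v1 = (1.000000, 0.000000, -0.250000)
Dv1 = (-4.250000, -1.500000, 2.000000); divide by -4.250000 → v2 = (1.000000, 0.352941, -0.470588)
Dv2 = (-4.470588, -1.764706, 5.000000); divide by 5.000000 → v3 = (-0.894118, -0.352941, 1.000000)
Requested entry of v3: -30/85 = -0.35294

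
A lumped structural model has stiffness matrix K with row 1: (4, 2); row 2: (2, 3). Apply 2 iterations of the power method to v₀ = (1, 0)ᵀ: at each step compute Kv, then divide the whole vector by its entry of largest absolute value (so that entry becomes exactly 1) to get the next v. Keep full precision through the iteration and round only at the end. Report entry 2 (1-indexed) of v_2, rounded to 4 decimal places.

0.7000

Kv0 = (4.00000, 2.00000); divide by 4.00000 → v1 = (1.00000, 0.50000)
Kv1 = (5.00000, 3.50000); divide by 5.00000 → v2 = (1.00000, 0.70000)
Requested entry of v2: 14/20 = 0.7000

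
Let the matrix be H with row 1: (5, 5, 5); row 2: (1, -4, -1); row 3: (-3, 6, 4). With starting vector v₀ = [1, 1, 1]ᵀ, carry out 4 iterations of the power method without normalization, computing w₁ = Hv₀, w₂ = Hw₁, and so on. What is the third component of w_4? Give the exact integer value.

w1 = Hv₀ = (5·1 + 5·1 + 5·1; 1·1 + (-4)·1 + (-1)·1; (-3)·1 + 6·1 + 4·1) = (15, -4, 7)
w2 = Hw1 = (5·15 + 5·(-4) + 5·7; 1·15 + (-4)·(-4) + (-1)·7; (-3)·15 + 6·(-4) + 4·7) = (90, 24, -41)
w3 = Hw2 = (365, 35, -290)
w4 = Hw3 = (550, 515, -2045)
The requested component of w4 is -2045.

-2045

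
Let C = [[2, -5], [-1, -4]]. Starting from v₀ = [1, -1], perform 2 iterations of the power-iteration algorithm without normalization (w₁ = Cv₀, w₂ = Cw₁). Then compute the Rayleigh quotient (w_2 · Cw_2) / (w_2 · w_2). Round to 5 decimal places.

w1 = Cv₀ = (2·1 + (-5)·(-1); (-1)·1 + (-4)·(-1)) = (7, 3)
w2 = Cw1 = (2·7 + (-5)·3; (-1)·7 + (-4)·3) = (-1, -19)
Cw2 = (93, 77)
w2·Cw2 = (-1)·93 + (-19)·77 = -1556; w2·w2 = (-1)·(-1) + (-19)·(-19) = 362
λ ≈ -1556/362 = -4.29834

λ ≈ -4.29834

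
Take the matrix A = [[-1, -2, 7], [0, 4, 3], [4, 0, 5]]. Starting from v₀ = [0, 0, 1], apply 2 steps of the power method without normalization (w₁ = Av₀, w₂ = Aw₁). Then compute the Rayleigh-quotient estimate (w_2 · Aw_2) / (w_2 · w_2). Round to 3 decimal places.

λ ≈ 8.058

w1 = Av₀ = ((-1)·0 + (-2)·0 + 7·1; 0·0 + 4·0 + 3·1; 4·0 + 0·0 + 5·1) = (7, 3, 5)
w2 = Aw1 = ((-1)·7 + (-2)·3 + 7·5; 0·7 + 4·3 + 3·5; 4·7 + 0·3 + 5·5) = (22, 27, 53)
Aw2 = (295, 267, 353)
w2·Aw2 = 22·295 + 27·267 + 53·353 = 32408; w2·w2 = 22·22 + 27·27 + 53·53 = 4022
λ ≈ 32408/4022 = 8.058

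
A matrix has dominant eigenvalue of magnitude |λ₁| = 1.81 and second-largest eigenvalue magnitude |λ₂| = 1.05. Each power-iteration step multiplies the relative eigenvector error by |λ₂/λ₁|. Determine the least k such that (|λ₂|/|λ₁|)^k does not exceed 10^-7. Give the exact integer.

30

|λ₂/λ₁| = 1.05/1.81 = 0.58011
Need k ≥ ln(10^-7) / ln(0.58011) = -16.1181 / -0.5445 ≈ 29.600
Smallest integer k satisfying the bound: 30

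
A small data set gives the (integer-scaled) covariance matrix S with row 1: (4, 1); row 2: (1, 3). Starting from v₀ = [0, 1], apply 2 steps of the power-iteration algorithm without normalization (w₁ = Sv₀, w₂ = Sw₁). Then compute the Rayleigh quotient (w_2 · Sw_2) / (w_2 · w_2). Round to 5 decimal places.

λ ≈ 4.26846

w1 = Sv₀ = (4·0 + 1·1; 1·0 + 3·1) = (1, 3)
w2 = Sw1 = (4·1 + 1·3; 1·1 + 3·3) = (7, 10)
Sw2 = (38, 37)
w2·Sw2 = 7·38 + 10·37 = 636; w2·w2 = 7·7 + 10·10 = 149
λ ≈ 636/149 = 4.26846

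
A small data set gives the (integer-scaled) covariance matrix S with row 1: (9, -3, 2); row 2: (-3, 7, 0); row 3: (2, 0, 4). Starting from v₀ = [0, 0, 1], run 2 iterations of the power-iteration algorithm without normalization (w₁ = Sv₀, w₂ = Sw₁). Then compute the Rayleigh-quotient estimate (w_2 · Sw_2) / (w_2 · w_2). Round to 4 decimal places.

w1 = Sv₀ = (2, 0, 4)
w2 = Sw1 = (26, -6, 20)
Sw2 = (292, -120, 132)
w2·Sw2 = 26·292 + (-6)·(-120) + 20·132 = 10952; w2·w2 = 26·26 + (-6)·(-6) + 20·20 = 1112
λ ≈ 10952/1112 = 9.8489

9.8489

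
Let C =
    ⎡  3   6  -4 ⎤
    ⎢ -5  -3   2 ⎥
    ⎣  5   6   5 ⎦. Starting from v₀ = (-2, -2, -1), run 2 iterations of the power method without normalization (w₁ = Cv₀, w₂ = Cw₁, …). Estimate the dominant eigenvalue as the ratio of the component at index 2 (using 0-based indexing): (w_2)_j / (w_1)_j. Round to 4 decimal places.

w1 = Cv₀ = (3·(-2) + 6·(-2) + (-4)·(-1); (-5)·(-2) + (-3)·(-2) + 2·(-1); 5·(-2) + 6·(-2) + 5·(-1)) = (-14, 14, -27)
w2 = Cw1 = (3·(-14) + 6·14 + (-4)·(-27); (-5)·(-14) + (-3)·14 + 2·(-27); 5·(-14) + 6·14 + 5·(-27)) = (150, -26, -121)
Ratio at component: -121 / -27 = 4.4815

λ ≈ 4.4815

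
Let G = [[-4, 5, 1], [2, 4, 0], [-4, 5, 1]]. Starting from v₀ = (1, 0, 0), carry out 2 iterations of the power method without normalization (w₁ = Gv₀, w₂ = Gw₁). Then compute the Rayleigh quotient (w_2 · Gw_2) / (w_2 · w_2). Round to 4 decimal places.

w1 = Gv₀ = (-4, 2, -4)
w2 = Gw1 = (22, 0, 22)
Gw2 = (-66, 44, -66)
w2·Gw2 = 22·(-66) + 0·44 + 22·(-66) = -2904; w2·w2 = 22·22 + 0·0 + 22·22 = 968
λ ≈ -2904/968 = -3.0000

-3.0000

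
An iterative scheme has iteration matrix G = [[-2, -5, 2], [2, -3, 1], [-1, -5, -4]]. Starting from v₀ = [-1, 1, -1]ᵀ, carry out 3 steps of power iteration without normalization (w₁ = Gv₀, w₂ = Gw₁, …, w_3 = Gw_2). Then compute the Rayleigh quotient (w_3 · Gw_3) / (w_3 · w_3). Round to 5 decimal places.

λ ≈ -2.00593

w1 = Gv₀ = ((-2)·(-1) + (-5)·1 + 2·(-1); 2·(-1) + (-3)·1 + 1·(-1); (-1)·(-1) + (-5)·1 + (-4)·(-1)) = (-5, -6, 0)
w2 = Gw1 = ((-2)·(-5) + (-5)·(-6) + 2·0; 2·(-5) + (-3)·(-6) + 1·0; (-1)·(-5) + (-5)·(-6) + (-4)·0) = (40, 8, 35)
w3 = Gw2 = (-50, 91, -220)
Gw3 = (-795, -593, 475)
w3·Gw3 = (-50)·(-795) + 91·(-593) + (-220)·475 = -118713; w3·w3 = (-50)·(-50) + 91·91 + (-220)·(-220) = 59181
λ ≈ -118713/59181 = -2.00593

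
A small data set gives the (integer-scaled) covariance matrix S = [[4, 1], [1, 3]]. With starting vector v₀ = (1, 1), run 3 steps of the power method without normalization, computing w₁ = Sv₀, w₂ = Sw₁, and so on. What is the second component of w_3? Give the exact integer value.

w1 = Sv₀ = (4·1 + 1·1; 1·1 + 3·1) = (5, 4)
w2 = Sw1 = (4·5 + 1·4; 1·5 + 3·4) = (24, 17)
w3 = Sw2 = (113, 75)
The requested component of w3 is 75.

75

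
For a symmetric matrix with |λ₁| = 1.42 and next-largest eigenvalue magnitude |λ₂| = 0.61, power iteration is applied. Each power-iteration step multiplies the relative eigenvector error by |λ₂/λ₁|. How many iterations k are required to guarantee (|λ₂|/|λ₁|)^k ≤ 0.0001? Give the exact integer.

11

|λ₂/λ₁| = 0.61/1.42 = 0.42958
Need k ≥ ln(0.0001) / ln(0.42958) = -9.2103 / -0.8450 ≈ 10.900
Smallest integer k satisfying the bound: 11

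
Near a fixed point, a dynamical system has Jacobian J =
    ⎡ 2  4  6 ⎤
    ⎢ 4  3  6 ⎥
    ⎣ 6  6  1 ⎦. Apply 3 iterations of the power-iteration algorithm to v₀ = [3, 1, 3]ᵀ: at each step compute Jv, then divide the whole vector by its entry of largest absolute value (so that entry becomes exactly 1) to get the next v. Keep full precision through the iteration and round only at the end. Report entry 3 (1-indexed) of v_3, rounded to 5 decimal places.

Jv0 = (28.000000, 33.000000, 27.000000); divide by 33.000000 → v1 = (0.848485, 1.000000, 0.818182)
Jv1 = (10.606061, 11.303030, 11.909091); divide by 11.909091 → v2 = (0.890585, 0.949109, 1.000000)
Jv2 = (11.577608, 12.409669, 12.038168); divide by 12.409669 → v3 = (0.932951, 1.000000, 0.970064)
Requested entry of v3: 4731/4877 = 0.97006

0.97006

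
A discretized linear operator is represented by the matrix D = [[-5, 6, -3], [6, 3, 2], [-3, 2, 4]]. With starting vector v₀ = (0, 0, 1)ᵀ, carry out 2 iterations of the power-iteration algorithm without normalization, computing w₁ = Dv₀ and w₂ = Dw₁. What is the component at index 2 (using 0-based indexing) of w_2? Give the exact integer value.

29

w1 = Dv₀ = (-3, 2, 4)
w2 = Dw1 = (15, -4, 29)
The requested component of w2 is 29.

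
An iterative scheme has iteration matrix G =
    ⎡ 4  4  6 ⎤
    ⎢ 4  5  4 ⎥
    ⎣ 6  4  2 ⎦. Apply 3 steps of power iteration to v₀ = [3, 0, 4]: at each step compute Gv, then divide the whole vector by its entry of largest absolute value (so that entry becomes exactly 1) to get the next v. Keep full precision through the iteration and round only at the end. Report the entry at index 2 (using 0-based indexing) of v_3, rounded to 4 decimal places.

0.8730

Gv0 = (36.00000, 28.00000, 26.00000); divide by 36.00000 → v1 = (1.00000, 0.77778, 0.72222)
Gv1 = (11.44444, 10.77778, 10.55556); divide by 11.44444 → v2 = (1.00000, 0.94175, 0.92233)
Gv2 = (13.30097, 12.39806, 11.61165); divide by 13.30097 → v3 = (1.00000, 0.93212, 0.87299)
Requested entry of v3: 4784/5480 = 0.8730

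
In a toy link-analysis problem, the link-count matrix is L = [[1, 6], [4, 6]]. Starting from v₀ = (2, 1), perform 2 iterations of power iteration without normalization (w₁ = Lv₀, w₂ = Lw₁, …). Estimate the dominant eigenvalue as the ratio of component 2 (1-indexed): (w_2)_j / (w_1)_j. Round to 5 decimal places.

w1 = Lv₀ = (1·2 + 6·1; 4·2 + 6·1) = (8, 14)
w2 = Lw1 = (1·8 + 6·14; 4·8 + 6·14) = (92, 116)
Ratio at component: 116 / 14 = 8.28571

8.28571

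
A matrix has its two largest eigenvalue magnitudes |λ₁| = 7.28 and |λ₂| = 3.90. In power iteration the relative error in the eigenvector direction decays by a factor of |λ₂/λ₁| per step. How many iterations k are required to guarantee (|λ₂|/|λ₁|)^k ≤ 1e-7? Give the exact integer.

26

|λ₂/λ₁| = 3.90/7.28 = 0.53571
Need k ≥ ln(1e-7) / ln(0.53571) = -16.1181 / -0.6242 ≈ 25.824
Smallest integer k satisfying the bound: 26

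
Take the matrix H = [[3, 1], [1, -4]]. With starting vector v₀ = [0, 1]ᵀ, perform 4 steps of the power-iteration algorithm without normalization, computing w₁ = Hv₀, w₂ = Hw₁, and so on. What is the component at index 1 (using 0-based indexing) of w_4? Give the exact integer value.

290

w1 = Hv₀ = (3·0 + 1·1; 1·0 + (-4)·1) = (1, -4)
w2 = Hw1 = (3·1 + 1·(-4); 1·1 + (-4)·(-4)) = (-1, 17)
w3 = Hw2 = (14, -69)
w4 = Hw3 = (-27, 290)
The requested component of w4 is 290.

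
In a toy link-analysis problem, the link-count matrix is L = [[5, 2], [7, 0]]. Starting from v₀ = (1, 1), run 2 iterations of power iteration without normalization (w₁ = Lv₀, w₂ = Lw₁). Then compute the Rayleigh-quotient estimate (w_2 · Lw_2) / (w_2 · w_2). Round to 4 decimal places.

λ ≈ 7.0000

w1 = Lv₀ = (5·1 + 2·1; 7·1 + 0·1) = (7, 7)
w2 = Lw1 = (5·7 + 2·7; 7·7 + 0·7) = (49, 49)
Lw2 = (343, 343)
w2·Lw2 = 49·343 + 49·343 = 33614; w2·w2 = 49·49 + 49·49 = 4802
λ ≈ 33614/4802 = 7.0000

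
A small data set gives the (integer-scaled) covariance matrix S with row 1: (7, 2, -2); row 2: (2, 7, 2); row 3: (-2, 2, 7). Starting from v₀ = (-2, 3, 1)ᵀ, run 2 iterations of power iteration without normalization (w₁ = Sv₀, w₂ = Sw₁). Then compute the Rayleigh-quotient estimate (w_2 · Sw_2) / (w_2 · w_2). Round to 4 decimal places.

w1 = Sv₀ = (-10, 19, 17)
w2 = Sw1 = (-66, 147, 177)
Sw2 = (-522, 1251, 1665)
w2·Sw2 = (-66)·(-522) + 147·1251 + 177·1665 = 513054; w2·w2 = (-66)·(-66) + 147·147 + 177·177 = 57294
λ ≈ 513054/57294 = 8.9548

8.9548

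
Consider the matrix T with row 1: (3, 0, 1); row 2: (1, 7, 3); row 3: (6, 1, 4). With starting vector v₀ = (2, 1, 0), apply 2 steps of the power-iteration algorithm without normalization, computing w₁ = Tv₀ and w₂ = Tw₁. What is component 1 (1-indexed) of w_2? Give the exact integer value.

31

w1 = Tv₀ = (3·2 + 0·1 + 1·0; 1·2 + 7·1 + 3·0; 6·2 + 1·1 + 4·0) = (6, 9, 13)
w2 = Tw1 = (3·6 + 0·9 + 1·13; 1·6 + 7·9 + 3·13; 6·6 + 1·9 + 4·13) = (31, 108, 97)
The requested component of w2 is 31.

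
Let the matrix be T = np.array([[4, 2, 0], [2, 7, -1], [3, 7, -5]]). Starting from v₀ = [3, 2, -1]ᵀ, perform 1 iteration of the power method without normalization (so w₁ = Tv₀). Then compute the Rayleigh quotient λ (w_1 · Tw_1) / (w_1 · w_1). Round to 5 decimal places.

w1 = Tv₀ = (4·3 + 2·2 + 0·(-1); 2·3 + 7·2 + (-1)·(-1); 3·3 + 7·2 + (-5)·(-1)) = (16, 21, 28)
Tw1 = (106, 151, 55)
w1·Tw1 = 16·106 + 21·151 + 28·55 = 6407; w1·w1 = 16·16 + 21·21 + 28·28 = 1481
λ ≈ 6407/1481 = 4.32613

4.32613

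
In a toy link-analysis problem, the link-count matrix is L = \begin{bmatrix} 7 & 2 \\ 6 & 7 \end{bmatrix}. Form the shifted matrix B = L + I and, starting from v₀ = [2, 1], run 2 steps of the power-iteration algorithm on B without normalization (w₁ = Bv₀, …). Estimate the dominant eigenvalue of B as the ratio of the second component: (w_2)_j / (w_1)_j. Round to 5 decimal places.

13.40000

B = L + I has rows (8, 2); (6, 8)
w1 = Bv₀ = (18, 20)
w2 = Bw1 = (184, 268)
Ratio: 268/20 = 13.40000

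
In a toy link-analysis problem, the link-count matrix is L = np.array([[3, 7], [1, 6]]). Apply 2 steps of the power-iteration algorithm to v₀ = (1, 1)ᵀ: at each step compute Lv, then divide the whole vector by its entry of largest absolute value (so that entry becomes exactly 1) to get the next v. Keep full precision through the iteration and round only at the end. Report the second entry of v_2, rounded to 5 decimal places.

Lv0 = (10.000000, 7.000000); divide by 10.000000 → v1 = (1.000000, 0.700000)
Lv1 = (7.900000, 5.200000); divide by 7.900000 → v2 = (1.000000, 0.658228)
Requested entry of v2: 52/79 = 0.65823

0.65823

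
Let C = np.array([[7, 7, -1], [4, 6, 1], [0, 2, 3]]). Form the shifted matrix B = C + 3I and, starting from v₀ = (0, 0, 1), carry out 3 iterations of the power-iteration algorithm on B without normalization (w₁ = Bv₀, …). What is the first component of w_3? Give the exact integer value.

B = C + 3I has rows (10, 7, -1); (4, 9, 1); (0, 2, 6)
w1 = Bv₀ = (10·0 + 7·0 + (-1)·1; 4·0 + 9·0 + 1·1; 0·0 + 2·0 + 6·1) = (-1, 1, 6)
w2 = Bw1 = (10·(-1) + 7·1 + (-1)·6; 4·(-1) + 9·1 + 1·6; 0·(-1) + 2·1 + 6·6) = (-9, 11, 38)
w3 = Bw2 = (-51, 101, 250)
Requested component of w3: -51

-51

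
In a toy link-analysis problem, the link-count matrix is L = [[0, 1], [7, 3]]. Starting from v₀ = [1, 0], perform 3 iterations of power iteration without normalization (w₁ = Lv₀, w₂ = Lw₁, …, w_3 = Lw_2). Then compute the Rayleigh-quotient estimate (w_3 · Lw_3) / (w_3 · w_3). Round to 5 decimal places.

w1 = Lv₀ = (0, 7)
w2 = Lw1 = (7, 21)
w3 = Lw2 = (21, 112)
Lw3 = (112, 483)
w3·Lw3 = 21·112 + 112·483 = 56448; w3·w3 = 21·21 + 112·112 = 12985
λ ≈ 56448/12985 = 4.34717

λ ≈ 4.34717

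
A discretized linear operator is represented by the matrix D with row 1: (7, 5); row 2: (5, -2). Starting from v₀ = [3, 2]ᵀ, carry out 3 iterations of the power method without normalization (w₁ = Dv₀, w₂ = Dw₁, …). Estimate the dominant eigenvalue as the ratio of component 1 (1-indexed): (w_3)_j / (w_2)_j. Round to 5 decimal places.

9.44485

w1 = Dv₀ = (31, 11)
w2 = Dw1 = (272, 133)
w3 = Dw2 = (2569, 1094)
Ratio at component: 2569 / 272 = 9.44485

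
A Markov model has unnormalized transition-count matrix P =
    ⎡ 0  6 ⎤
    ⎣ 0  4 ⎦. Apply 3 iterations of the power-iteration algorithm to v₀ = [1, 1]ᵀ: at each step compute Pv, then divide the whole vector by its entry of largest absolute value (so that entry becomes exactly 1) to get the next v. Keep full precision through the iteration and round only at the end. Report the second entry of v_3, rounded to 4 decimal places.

0.6667

Pv0 = (6.00000, 4.00000); divide by 6.00000 → v1 = (1.00000, 0.66667)
Pv1 = (4.00000, 2.66667); divide by 4.00000 → v2 = (1.00000, 0.66667)
Pv2 = (4.00000, 2.66667); divide by 4.00000 → v3 = (1.00000, 0.66667)
Requested entry of v3: 64/96 = 0.6667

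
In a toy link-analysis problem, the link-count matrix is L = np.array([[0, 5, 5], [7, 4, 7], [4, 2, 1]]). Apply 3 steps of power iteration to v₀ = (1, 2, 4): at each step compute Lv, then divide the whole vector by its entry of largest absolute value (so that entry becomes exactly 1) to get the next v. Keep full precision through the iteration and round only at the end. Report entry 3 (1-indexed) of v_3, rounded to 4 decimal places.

Lv0 = (30.00000, 43.00000, 12.00000); divide by 43.00000 → v1 = (0.69767, 1.00000, 0.27907)
Lv1 = (6.39535, 10.83721, 5.06977); divide by 10.83721 → v2 = (0.59013, 1.00000, 0.46781)
Lv2 = (7.33906, 11.40558, 4.82833); divide by 11.40558 → v3 = (0.64346, 1.00000, 0.42333)
Requested entry of v3: 2250/5315 = 0.4233

0.4233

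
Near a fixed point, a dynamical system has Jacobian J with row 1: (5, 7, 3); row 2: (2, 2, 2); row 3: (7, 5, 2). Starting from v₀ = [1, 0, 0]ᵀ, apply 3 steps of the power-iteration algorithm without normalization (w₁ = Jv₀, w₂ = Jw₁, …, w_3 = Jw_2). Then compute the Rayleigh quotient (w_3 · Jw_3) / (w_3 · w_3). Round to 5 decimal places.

w1 = Jv₀ = (5·1 + 7·0 + 3·0; 2·1 + 2·0 + 2·0; 7·1 + 5·0 + 2·0) = (5, 2, 7)
w2 = Jw1 = (5·5 + 7·2 + 3·7; 2·5 + 2·2 + 2·7; 7·5 + 5·2 + 2·7) = (60, 28, 59)
w3 = Jw2 = (673, 294, 678)
Jw3 = (7457, 3290, 7537)
w3·Jw3 = 673·7457 + 294·3290 + 678·7537 = 11095907; w3·w3 = 673·673 + 294·294 + 678·678 = 999049
λ ≈ 11095907/999049 = 11.10647

11.10647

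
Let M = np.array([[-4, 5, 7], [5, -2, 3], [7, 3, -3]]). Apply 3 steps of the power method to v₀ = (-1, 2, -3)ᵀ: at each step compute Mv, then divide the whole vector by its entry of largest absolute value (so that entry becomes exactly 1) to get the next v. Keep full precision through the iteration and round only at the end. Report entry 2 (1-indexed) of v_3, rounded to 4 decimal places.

0.6230

Mv0 = (-7.00000, -18.00000, 8.00000); divide by -18.00000 → v1 = (0.38889, 1.00000, -0.44444)
Mv1 = (0.33333, -1.38889, 7.05556); divide by 7.05556 → v2 = (0.04724, -0.19685, 1.00000)
Mv2 = (5.82677, 3.62992, -3.25984); divide by 5.82677 → v3 = (1.00000, 0.62297, -0.55946)
Requested entry of v3: -461/-740 = 0.6230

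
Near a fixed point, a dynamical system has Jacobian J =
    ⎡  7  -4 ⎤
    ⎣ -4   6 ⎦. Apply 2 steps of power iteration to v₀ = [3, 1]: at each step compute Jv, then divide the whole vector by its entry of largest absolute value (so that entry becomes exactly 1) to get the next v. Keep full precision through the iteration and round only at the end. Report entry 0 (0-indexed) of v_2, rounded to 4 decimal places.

Jv0 = (17.00000, -6.00000); divide by 17.00000 → v1 = (1.00000, -0.35294)
Jv1 = (8.41176, -6.11765); divide by 8.41176 → v2 = (1.00000, -0.72727)
Requested entry of v2: 143/143 = 1.0000

1.0000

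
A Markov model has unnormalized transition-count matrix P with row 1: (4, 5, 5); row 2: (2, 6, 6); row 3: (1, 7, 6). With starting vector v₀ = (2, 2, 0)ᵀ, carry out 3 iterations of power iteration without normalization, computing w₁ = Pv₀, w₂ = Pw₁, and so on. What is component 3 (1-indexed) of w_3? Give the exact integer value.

3184

w1 = Pv₀ = (18, 16, 16)
w2 = Pw1 = (232, 228, 226)
w3 = Pw2 = (3198, 3188, 3184)
The requested component of w3 is 3184.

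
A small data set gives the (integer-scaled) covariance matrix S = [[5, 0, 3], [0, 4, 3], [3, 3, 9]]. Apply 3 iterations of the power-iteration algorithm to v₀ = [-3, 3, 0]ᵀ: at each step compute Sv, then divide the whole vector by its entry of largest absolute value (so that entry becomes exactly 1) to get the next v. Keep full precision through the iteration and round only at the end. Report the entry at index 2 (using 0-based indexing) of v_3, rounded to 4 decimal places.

0.4030

Sv0 = (-15.00000, 12.00000, 0.00000); divide by -15.00000 → v1 = (1.00000, -0.80000, 0.00000)
Sv1 = (5.00000, -3.20000, 0.60000); divide by 5.00000 → v2 = (1.00000, -0.64000, 0.12000)
Sv2 = (5.36000, -2.20000, 2.16000); divide by 5.36000 → v3 = (1.00000, -0.41045, 0.40299)
Requested entry of v3: -162/-402 = 0.4030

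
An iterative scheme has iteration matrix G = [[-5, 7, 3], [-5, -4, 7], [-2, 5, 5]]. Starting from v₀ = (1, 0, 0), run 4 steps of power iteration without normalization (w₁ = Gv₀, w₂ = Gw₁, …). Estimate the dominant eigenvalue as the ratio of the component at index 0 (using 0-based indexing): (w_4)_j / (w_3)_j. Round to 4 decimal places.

-11.0676

w1 = Gv₀ = (-5, -5, -2)
w2 = Gw1 = (-16, 31, -25)
w3 = Gw2 = (222, -219, 62)
w4 = Gw3 = (-2457, 200, -1229)
Ratio at component: -2457 / 222 = -11.0676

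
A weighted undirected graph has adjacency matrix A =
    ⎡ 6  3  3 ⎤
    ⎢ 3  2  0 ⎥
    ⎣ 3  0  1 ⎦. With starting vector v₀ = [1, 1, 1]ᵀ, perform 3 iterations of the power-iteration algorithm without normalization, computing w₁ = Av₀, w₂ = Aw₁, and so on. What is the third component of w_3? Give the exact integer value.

w1 = Av₀ = (6·1 + 3·1 + 3·1; 3·1 + 2·1 + 0·1; 3·1 + 0·1 + 1·1) = (12, 5, 4)
w2 = Aw1 = (6·12 + 3·5 + 3·4; 3·12 + 2·5 + 0·4; 3·12 + 0·5 + 1·4) = (99, 46, 40)
w3 = Aw2 = (852, 389, 337)
The requested component of w3 is 337.

337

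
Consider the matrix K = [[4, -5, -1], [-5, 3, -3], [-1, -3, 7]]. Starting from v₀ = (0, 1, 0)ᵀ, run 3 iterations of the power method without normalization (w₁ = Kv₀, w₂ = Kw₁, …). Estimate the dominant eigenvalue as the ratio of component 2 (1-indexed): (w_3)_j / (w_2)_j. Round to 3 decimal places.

w1 = Kv₀ = (-5, 3, -3)
w2 = Kw1 = (-32, 43, -25)
w3 = Kw2 = (-318, 364, -272)
Ratio at component: 364 / 43 = 8.465

8.465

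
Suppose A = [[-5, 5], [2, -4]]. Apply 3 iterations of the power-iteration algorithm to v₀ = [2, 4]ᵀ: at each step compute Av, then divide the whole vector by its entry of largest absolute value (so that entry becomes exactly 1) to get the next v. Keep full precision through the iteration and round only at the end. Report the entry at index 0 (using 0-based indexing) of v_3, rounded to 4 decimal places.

1.0000

Av0 = (10.00000, -12.00000); divide by -12.00000 → v1 = (-0.83333, 1.00000)
Av1 = (9.16667, -5.66667); divide by 9.16667 → v2 = (1.00000, -0.61818)
Av2 = (-8.09091, 4.47273); divide by -8.09091 → v3 = (1.00000, -0.55281)
Requested entry of v3: 890/890 = 1.0000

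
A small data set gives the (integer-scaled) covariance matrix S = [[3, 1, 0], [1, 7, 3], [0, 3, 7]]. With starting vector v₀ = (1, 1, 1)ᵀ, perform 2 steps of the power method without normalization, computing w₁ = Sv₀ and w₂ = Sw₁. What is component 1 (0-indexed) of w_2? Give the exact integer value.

111

w1 = Sv₀ = (3·1 + 1·1 + 0·1; 1·1 + 7·1 + 3·1; 0·1 + 3·1 + 7·1) = (4, 11, 10)
w2 = Sw1 = (3·4 + 1·11 + 0·10; 1·4 + 7·11 + 3·10; 0·4 + 3·11 + 7·10) = (23, 111, 103)
The requested component of w2 is 111.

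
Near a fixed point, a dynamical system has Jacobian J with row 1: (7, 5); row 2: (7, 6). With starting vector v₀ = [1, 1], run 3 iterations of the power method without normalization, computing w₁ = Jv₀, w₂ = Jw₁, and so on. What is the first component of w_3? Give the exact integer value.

w1 = Jv₀ = (12, 13)
w2 = Jw1 = (149, 162)
w3 = Jw2 = (1853, 2015)
The requested component of w3 is 1853.

1853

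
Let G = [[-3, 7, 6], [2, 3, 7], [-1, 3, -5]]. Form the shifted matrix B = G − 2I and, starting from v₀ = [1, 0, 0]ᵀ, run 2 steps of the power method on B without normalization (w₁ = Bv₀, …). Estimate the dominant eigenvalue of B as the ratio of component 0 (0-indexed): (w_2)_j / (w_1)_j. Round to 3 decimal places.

μ ≈ -6.600

B = G − 2I has rows (-5, 7, 6); (2, 1, 7); (-1, 3, -7)
w1 = Bv₀ = ((-5)·1 + 7·0 + 6·0; 2·1 + 1·0 + 7·0; (-1)·1 + 3·0 + (-7)·0) = (-5, 2, -1)
w2 = Bw1 = ((-5)·(-5) + 7·2 + 6·(-1); 2·(-5) + 1·2 + 7·(-1); (-1)·(-5) + 3·2 + (-7)·(-1)) = (33, -15, 18)
Ratio: 33/-5 = -6.600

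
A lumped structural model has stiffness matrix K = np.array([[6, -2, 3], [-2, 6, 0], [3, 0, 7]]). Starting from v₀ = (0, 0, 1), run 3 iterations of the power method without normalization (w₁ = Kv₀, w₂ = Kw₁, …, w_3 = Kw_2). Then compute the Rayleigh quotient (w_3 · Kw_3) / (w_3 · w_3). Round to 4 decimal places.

w1 = Kv₀ = (6·0 + (-2)·0 + 3·1; (-2)·0 + 6·0 + 0·1; 3·0 + 0·0 + 7·1) = (3, 0, 7)
w2 = Kw1 = (6·3 + (-2)·0 + 3·7; (-2)·3 + 6·0 + 0·7; 3·3 + 0·0 + 7·7) = (39, -6, 58)
w3 = Kw2 = (420, -114, 523)
Kw3 = (4317, -1524, 4921)
w3·Kw3 = 420·4317 + (-114)·(-1524) + 523·4921 = 4560559; w3·w3 = 420·420 + (-114)·(-114) + 523·523 = 462925
λ ≈ 4560559/462925 = 9.8516

λ ≈ 9.8516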